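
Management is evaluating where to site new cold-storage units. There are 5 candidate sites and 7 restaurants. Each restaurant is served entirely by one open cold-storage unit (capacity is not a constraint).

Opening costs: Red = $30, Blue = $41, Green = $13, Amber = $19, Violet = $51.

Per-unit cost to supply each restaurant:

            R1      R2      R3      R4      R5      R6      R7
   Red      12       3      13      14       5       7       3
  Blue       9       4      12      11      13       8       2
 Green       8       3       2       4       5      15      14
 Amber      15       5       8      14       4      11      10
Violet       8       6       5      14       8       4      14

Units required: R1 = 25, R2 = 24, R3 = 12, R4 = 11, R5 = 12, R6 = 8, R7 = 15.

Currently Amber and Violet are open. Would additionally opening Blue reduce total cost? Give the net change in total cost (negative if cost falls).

Current service cost with {Amber, Violet}: 764.
Adding Blue: each restaurant re-picks its cheapest; new service cost 587, saving 177.
Extra fixed cost: 41. Net change = 41 − 177 = -136.
(Totals: 834 → 698.)

Yes — net change −136 (cost falls by 136).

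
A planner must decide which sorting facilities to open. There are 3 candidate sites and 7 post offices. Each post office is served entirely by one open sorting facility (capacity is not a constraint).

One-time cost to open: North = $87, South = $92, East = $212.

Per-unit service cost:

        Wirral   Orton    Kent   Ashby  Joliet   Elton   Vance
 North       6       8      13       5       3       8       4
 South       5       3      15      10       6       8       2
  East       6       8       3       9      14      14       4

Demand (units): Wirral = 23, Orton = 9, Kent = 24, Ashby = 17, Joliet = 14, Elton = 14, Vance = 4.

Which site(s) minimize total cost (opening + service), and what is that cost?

Open North and East; minimum total cost 836.

For any fixed open set, each post office goes to its cheapest open site; total = fixed + service.
{North, East}: Wirral→North 6·23=138, Orton→North 8·9=72, Kent→East 3·24=72, Ashby→North 5·17=85, Joliet→North 3·14=42, Elton→North 8·14=112, Vance→North 4·4=16. Service 537; fixed 299; total 836.
{North, South, East}: service 461 + fixed 391 = 852
{North}: Wirral→North 6·23=138, Orton→North 8·9=72, Kent→North 13·24=312, Ashby→North 5·17=85, Joliet→North 3·14=42, Elton→North 8·14=112, Vance→North 4·4=16. Service 777; fixed 87; total 864.
No other subset beats 836.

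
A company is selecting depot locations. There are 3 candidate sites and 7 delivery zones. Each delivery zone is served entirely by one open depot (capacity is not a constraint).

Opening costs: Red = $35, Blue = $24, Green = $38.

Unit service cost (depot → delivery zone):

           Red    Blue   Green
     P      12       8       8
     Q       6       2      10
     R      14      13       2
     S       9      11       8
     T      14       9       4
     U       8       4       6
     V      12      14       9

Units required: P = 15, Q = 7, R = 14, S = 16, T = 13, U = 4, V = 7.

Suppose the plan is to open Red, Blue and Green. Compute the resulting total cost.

Each delivery zone is assigned to its cheapest site among the open ones.
{Red, Blue, Green}: P→Blue 8·15=120, Q→Blue 2·7=14, R→Green 2·14=28, S→Green 8·16=128, T→Green 4·13=52, U→Blue 4·4=16, V→Green 9·7=63. Service 421; fixed 97; total 518.

Total cost: 518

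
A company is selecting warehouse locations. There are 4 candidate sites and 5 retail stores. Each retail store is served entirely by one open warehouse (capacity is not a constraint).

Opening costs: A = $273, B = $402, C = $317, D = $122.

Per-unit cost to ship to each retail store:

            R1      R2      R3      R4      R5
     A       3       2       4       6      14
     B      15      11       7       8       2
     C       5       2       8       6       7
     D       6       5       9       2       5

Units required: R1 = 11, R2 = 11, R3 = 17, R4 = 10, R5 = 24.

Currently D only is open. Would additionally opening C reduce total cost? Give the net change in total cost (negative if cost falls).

Current service cost with {D}: 414.
Adding C: each retail store re-picks its cheapest; new service cost 353, saving 61.
Extra fixed cost: 317. Net change = 317 − 61 = 256.
(Totals: 536 → 792.)

No — net change +256 (cost rises by 256).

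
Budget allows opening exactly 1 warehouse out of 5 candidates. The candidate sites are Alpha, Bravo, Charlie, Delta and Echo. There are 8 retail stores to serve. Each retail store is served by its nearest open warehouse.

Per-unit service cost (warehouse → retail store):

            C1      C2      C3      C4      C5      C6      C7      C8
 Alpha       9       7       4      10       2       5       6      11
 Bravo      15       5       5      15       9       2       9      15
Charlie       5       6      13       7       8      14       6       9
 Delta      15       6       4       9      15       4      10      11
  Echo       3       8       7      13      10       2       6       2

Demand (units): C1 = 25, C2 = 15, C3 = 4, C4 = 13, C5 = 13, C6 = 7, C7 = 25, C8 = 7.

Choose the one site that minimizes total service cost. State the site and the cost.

With exactly 1 open, each retail store uses its cheapest among the chosen.
{Echo}: C1→Echo 3·25=75, C2→Echo 8·15=120, C3→Echo 7·4=28, C4→Echo 13·13=169, C5→Echo 10·13=130, C6→Echo 2·7=14, C7→Echo 6·25=150, C8→Echo 2·7=14. Service cost 700.
{Alpha}: service cost 764
{Charlie}: service cost 773
Among all 5 size-1 choices, {Echo} is lowest.

Choose Echo only; total service cost 700.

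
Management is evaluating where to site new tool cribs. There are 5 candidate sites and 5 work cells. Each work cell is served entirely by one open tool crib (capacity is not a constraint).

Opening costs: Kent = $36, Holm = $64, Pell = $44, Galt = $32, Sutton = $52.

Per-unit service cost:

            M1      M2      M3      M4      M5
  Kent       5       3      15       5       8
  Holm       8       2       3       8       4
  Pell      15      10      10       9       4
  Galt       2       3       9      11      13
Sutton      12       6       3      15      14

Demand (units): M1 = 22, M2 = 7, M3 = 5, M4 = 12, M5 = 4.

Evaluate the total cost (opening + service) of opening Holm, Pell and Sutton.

Each work cell is assigned to its cheapest site among the open ones.
{Holm, Pell, Sutton}: M1→Holm 8·22=176, M2→Holm 2·7=14, M3→Holm 3·5=15, M4→Holm 8·12=96, M5→Holm 4·4=16. Service 317; fixed 160; total 477.

Total cost: 477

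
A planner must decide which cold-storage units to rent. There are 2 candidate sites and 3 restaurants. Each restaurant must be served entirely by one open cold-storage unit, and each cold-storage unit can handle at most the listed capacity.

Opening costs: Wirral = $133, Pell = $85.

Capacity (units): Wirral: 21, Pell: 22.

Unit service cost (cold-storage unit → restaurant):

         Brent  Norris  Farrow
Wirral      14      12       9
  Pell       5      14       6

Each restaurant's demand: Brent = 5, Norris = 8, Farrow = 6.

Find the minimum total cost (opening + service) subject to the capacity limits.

Open {Pell}: Brent→Pell 5·5=25, Norris→Pell 14·8=112, Farrow→Pell 6·6=36.
Loads: Pell carries 19/22. Service 173; fixed 85; total 258.
Next best feasible plan costs 353.

Minimum total cost: 258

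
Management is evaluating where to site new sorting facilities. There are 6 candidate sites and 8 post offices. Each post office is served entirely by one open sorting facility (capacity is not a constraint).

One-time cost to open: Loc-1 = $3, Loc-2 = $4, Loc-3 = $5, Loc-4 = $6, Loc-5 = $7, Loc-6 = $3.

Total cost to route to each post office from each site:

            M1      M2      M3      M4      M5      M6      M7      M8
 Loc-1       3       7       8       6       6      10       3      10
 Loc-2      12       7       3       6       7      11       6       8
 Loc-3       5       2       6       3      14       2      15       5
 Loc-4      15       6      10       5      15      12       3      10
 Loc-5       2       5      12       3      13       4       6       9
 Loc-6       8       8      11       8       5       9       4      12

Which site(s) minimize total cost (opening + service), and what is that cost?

Open Loc-1 and Loc-3; minimum total cost 38.

For any fixed open set, each post office goes to its cheapest open site; total = fixed + service.
{Loc-1, Loc-3}: M1→Loc-1 3, M2→Loc-3 2, M3→Loc-3 6, M4→Loc-3 3, M5→Loc-1 6, M6→Loc-3 2, M7→Loc-1 3, M8→Loc-3 5. Service 30; fixed 8; total 38.
{Loc-1, Loc-2, Loc-3}: M1→Loc-1 3, M2→Loc-3 2, M3→Loc-2 3, M4→Loc-3 3, M5→Loc-1 6, M6→Loc-3 2, M7→Loc-1 3, M8→Loc-3 5. Service 27; fixed 12; total 39.
{Loc-1, Loc-3, Loc-6}: service 29 + fixed 11 = 40
{Loc-1, Loc-2, Loc-3, Loc-4, Loc-5, Loc-6}: service 25 + fixed 28 = 53
No other subset beats 38.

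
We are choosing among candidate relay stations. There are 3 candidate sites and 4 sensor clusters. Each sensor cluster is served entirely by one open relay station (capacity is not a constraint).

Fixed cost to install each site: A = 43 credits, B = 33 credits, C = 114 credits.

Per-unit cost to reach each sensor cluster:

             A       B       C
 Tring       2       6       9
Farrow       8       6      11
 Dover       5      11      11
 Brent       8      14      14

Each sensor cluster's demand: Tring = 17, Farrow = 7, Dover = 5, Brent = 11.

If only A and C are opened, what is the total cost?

Total cost: 360

Each sensor cluster is assigned to its cheapest site among the open ones.
{A, C}: Tring→A 2·17=34, Farrow→A 8·7=56, Dover→A 5·5=25, Brent→A 8·11=88. Service 203; fixed 157; total 360.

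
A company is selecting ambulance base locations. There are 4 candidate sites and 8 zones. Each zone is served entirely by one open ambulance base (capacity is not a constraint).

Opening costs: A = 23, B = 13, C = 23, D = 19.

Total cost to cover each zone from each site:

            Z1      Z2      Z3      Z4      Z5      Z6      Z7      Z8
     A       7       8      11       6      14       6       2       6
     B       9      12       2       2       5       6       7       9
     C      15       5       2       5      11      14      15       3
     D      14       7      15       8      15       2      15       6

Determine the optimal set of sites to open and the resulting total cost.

For any fixed open set, each zone goes to its cheapest open site; total = fixed + service.
{B}: Z1→B 9, Z2→B 12, Z3→B 2, Z4→B 2, Z5→B 5, Z6→B 6, Z7→B 7, Z8→B 9. Service 52; fixed 13; total 65.
{B, D}: service 40 + fixed 32 = 72
{A, B}: Z1→A 7, Z2→A 8, Z3→B 2, Z4→B 2, Z5→B 5, Z6→A 6, Z7→A 2, Z8→A 6. Service 38; fixed 36; total 74.
{A, B, C, D}: Z1→A 7, Z2→C 5, Z3→B 2, Z4→B 2, Z5→B 5, Z6→D 2, Z7→A 2, Z8→C 3. Service 28; fixed 78; total 106.
No other subset beats 65.

Open B only; minimum total cost 65.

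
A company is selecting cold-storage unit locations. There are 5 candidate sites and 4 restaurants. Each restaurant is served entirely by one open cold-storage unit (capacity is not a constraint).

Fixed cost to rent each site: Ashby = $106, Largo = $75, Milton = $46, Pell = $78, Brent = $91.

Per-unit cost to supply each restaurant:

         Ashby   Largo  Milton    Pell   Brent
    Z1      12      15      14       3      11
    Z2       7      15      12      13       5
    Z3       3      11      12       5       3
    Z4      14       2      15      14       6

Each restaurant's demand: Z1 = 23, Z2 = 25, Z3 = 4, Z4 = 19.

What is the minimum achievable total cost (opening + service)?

For any fixed open set, each restaurant goes to its cheapest open site; total = fixed + service.
{Largo, Pell, Brent}: Z1→Pell 3·23=69, Z2→Brent 5·25=125, Z3→Brent 3·4=12, Z4→Largo 2·19=38. Service 244; fixed 244; total 488.
{Pell, Brent}: Z1→Pell 3·23=69, Z2→Brent 5·25=125, Z3→Brent 3·4=12, Z4→Brent 6·19=114. Service 320; fixed 169; total 489.
{Largo, Milton, Pell, Brent}: service 244 + fixed 290 = 534
{Ashby, Largo, Milton, Pell, Brent}: Z1→Pell 3·23=69, Z2→Brent 5·25=125, Z3→Ashby 3·4=12, Z4→Largo 2·19=38. Service 244; fixed 396; total 640.
No other subset beats 488.

Minimum total cost: 488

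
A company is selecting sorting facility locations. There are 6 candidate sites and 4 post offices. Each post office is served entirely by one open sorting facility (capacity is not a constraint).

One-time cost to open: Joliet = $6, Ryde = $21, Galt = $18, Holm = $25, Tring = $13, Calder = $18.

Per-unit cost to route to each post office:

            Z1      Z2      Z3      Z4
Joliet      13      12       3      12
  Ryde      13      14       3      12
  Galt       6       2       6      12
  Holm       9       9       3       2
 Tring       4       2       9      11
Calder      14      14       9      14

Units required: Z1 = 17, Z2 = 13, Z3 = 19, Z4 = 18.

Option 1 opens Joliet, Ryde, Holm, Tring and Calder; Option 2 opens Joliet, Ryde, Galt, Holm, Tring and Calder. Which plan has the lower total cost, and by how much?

Option 1: {Joliet, Ryde, Holm, Tring, Calder}: Z1→Tring 4·17=68, Z2→Tring 2·13=26, Z3→Joliet 3·19=57, Z4→Holm 2·18=36. Service 187; fixed 83; total 270.
Option 2: {Joliet, Ryde, Galt, Holm, Tring, Calder}: Z1→Tring 4·17=68, Z2→Galt 2·13=26, Z3→Joliet 3·19=57, Z4→Holm 2·18=36. Service 187; fixed 101; total 288.
Difference: |270 − 288| = 18.

Option 1 is cheaper by 18.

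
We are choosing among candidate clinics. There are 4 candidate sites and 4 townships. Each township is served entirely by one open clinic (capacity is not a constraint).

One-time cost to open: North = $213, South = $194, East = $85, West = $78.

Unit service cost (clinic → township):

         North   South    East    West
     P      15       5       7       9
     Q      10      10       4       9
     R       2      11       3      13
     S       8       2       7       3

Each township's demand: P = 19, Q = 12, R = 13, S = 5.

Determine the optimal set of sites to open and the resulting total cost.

For any fixed open set, each township goes to its cheapest open site; total = fixed + service.
{East}: P→East 7·19=133, Q→East 4·12=48, R→East 3·13=39, S→East 7·5=35. Service 255; fixed 85; total 340.
{East, West}: P→East 7·19=133, Q→East 4·12=48, R→East 3·13=39, S→West 3·5=15. Service 235; fixed 163; total 398.
{South, East}: P→South 5·19=95, Q→East 4·12=48, R→East 3·13=39, S→South 2·5=10. Service 192; fixed 279; total 471.
{North, South, East, West}: service 179 + fixed 570 = 749
No other subset beats 340.

Open East only; minimum total cost 340.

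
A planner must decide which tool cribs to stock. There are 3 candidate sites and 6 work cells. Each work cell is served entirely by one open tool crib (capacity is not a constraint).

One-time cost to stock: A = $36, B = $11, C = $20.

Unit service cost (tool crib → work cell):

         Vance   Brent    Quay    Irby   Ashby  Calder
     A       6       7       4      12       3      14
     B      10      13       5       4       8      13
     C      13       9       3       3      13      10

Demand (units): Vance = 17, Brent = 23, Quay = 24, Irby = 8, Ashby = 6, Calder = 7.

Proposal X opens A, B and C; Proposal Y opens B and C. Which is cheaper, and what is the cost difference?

Proposal X is cheaper by 108.

Proposal X: {A, B, C}: Vance→A 6·17=102, Brent→A 7·23=161, Quay→C 3·24=72, Irby→C 3·8=24, Ashby→A 3·6=18, Calder→C 10·7=70. Service 447; fixed 67; total 514.
Proposal Y: {B, C}: Vance→B 10·17=170, Brent→C 9·23=207, Quay→C 3·24=72, Irby→C 3·8=24, Ashby→B 8·6=48, Calder→C 10·7=70. Service 591; fixed 31; total 622.
Difference: |514 − 622| = 108.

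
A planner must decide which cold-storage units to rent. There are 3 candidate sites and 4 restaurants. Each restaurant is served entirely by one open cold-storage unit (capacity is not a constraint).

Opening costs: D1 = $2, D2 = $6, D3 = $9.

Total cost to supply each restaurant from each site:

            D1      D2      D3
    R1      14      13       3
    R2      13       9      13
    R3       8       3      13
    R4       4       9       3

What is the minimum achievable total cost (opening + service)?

Minimum total cost: 33

For any fixed open set, each restaurant goes to its cheapest open site; total = fixed + service.
{D2, D3}: R1→D3 3, R2→D2 9, R3→D2 3, R4→D3 3. Service 18; fixed 15; total 33.
{D1, D2, D3}: service 18 + fixed 17 = 35
{D1, D2}: service 29 + fixed 8 = 37
{D1}: R1→D1 14, R2→D1 13, R3→D1 8, R4→D1 4. Service 39; fixed 2; total 41.
No other subset beats 33.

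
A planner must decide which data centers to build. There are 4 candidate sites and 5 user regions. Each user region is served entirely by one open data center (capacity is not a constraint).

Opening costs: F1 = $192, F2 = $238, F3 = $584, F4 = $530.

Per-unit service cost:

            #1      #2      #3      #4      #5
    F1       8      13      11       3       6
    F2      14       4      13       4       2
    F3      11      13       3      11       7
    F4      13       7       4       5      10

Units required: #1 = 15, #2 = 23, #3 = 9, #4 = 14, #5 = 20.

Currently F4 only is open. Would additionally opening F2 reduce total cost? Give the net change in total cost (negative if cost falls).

Current service cost with {F4}: 662.
Adding F2: each user region re-picks its cheapest; new service cost 419, saving 243.
Extra fixed cost: 238. Net change = 238 − 243 = -5.
(Totals: 1192 → 1187.)

Yes — net change −5 (cost falls by 5).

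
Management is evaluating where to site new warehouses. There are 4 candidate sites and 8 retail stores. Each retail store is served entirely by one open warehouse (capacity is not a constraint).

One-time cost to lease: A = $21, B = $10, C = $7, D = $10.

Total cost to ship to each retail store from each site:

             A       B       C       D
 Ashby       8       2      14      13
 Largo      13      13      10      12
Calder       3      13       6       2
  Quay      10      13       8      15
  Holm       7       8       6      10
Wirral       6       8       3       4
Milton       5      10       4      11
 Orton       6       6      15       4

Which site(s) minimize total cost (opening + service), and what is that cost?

For any fixed open set, each retail store goes to its cheapest open site; total = fixed + service.
{B, C}: Ashby→B 2, Largo→C 10, Calder→C 6, Quay→C 8, Holm→C 6, Wirral→C 3, Milton→C 4, Orton→B 6. Service 45; fixed 17; total 62.
{B, C, D}: Ashby→B 2, Largo→C 10, Calder→D 2, Quay→C 8, Holm→C 6, Wirral→C 3, Milton→C 4, Orton→D 4. Service 39; fixed 27; total 66.
{C, D}: service 50 + fixed 17 = 67
{A, B, C, D}: service 39 + fixed 48 = 87
No other subset beats 62.

Open B and C; minimum total cost 62.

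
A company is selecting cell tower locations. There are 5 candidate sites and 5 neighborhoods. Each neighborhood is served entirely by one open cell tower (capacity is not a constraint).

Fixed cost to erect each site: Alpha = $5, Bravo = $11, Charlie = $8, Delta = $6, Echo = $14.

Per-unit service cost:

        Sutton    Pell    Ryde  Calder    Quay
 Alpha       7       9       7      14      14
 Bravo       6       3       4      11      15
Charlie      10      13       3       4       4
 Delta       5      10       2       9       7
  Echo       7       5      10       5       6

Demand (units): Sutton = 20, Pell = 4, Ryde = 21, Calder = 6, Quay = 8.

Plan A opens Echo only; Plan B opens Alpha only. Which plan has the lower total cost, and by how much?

Plan A: {Echo}: Sutton→Echo 7·20=140, Pell→Echo 5·4=20, Ryde→Echo 10·21=210, Calder→Echo 5·6=30, Quay→Echo 6·8=48. Service 448; fixed 14; total 462.
Plan B: {Alpha}: Sutton→Alpha 7·20=140, Pell→Alpha 9·4=36, Ryde→Alpha 7·21=147, Calder→Alpha 14·6=84, Quay→Alpha 14·8=112. Service 519; fixed 5; total 524.
Difference: |462 − 524| = 62.

Plan A is cheaper by 62.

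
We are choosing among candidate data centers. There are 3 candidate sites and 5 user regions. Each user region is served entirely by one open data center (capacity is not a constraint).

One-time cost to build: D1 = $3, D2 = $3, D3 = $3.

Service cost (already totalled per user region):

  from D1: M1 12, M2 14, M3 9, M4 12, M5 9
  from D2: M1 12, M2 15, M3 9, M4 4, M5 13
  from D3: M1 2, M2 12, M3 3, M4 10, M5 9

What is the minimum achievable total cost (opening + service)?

Minimum total cost: 36

For any fixed open set, each user region goes to its cheapest open site; total = fixed + service.
{D2, D3}: M1→D3 2, M2→D3 12, M3→D3 3, M4→D2 4, M5→D3 9. Service 30; fixed 6; total 36.
{D1, D2, D3}: M1→D3 2, M2→D3 12, M3→D3 3, M4→D2 4, M5→D1 9. Service 30; fixed 9; total 39.
{D3}: M1→D3 2, M2→D3 12, M3→D3 3, M4→D3 10, M5→D3 9. Service 36; fixed 3; total 39.
{D1}: service 56 + fixed 3 = 59
No other subset beats 36.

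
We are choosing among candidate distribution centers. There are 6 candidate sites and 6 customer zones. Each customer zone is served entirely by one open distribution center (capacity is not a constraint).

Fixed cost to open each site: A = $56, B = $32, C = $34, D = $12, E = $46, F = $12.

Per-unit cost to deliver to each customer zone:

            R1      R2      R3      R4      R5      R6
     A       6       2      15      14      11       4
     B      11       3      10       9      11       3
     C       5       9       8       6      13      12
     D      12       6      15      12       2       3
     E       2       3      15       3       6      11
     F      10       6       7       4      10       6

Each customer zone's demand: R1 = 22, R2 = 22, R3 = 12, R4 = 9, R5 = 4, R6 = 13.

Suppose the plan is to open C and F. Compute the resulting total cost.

Total cost: 526

Each customer zone is assigned to its cheapest site among the open ones.
{C, F}: R1→C 5·22=110, R2→F 6·22=132, R3→F 7·12=84, R4→F 4·9=36, R5→F 10·4=40, R6→F 6·13=78. Service 480; fixed 46; total 526.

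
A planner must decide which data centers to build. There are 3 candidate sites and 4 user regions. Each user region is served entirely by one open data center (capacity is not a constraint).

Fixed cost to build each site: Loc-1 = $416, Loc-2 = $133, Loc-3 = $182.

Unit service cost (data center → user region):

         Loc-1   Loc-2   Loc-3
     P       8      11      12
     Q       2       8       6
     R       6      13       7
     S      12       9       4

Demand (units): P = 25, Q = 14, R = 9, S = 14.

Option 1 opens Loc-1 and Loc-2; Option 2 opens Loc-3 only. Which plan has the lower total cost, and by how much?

Option 2 is cheaper by 272.

Option 1: {Loc-1, Loc-2}: P→Loc-1 8·25=200, Q→Loc-1 2·14=28, R→Loc-1 6·9=54, S→Loc-2 9·14=126. Service 408; fixed 549; total 957.
Option 2: {Loc-3}: P→Loc-3 12·25=300, Q→Loc-3 6·14=84, R→Loc-3 7·9=63, S→Loc-3 4·14=56. Service 503; fixed 182; total 685.
Difference: |957 − 685| = 272.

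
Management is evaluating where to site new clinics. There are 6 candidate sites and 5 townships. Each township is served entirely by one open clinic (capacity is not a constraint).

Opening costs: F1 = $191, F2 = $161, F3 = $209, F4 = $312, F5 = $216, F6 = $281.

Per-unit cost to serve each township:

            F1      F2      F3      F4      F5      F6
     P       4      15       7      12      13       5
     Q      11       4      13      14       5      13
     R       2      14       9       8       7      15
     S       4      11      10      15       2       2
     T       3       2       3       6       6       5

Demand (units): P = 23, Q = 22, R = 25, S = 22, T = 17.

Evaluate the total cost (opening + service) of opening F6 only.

Total cost: 1186

Each township is assigned to its cheapest site among the open ones.
{F6}: P→F6 5·23=115, Q→F6 13·22=286, R→F6 15·25=375, S→F6 2·22=44, T→F6 5·17=85. Service 905; fixed 281; total 1186.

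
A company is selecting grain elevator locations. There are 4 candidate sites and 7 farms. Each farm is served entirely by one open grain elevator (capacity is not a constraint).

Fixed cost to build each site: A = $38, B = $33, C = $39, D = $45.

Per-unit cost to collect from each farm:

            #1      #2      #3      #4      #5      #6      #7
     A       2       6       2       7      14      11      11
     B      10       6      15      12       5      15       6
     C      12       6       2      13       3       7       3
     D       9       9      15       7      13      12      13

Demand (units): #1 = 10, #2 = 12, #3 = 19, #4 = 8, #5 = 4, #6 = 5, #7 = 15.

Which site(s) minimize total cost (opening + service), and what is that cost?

For any fixed open set, each farm goes to its cheapest open site; total = fixed + service.
{A, C}: #1→A 2·10=20, #2→A 6·12=72, #3→A 2·19=38, #4→A 7·8=56, #5→C 3·4=12, #6→C 7·5=35, #7→C 3·15=45. Service 278; fixed 77; total 355.
{A, B, C}: service 278 + fixed 110 = 388
{A, C, D}: service 278 + fixed 122 = 400
{A, B, C, D}: service 278 + fixed 155 = 433
No other subset beats 355.

Open A and C; minimum total cost 355.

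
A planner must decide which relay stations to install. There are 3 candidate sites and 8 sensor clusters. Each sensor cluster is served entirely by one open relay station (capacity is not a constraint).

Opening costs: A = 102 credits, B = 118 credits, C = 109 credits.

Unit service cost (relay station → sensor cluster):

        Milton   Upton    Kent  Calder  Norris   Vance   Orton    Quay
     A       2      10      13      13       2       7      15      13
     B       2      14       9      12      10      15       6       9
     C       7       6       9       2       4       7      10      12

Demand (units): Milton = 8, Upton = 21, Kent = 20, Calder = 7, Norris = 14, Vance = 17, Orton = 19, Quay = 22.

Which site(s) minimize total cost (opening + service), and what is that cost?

Open B and C; minimum total cost 1050.

For any fixed open set, each sensor cluster goes to its cheapest open site; total = fixed + service.
{B, C}: Milton→B 2·8=16, Upton→C 6·21=126, Kent→B 9·20=180, Calder→C 2·7=14, Norris→C 4·14=56, Vance→C 7·17=119, Orton→B 6·19=114, Quay→B 9·22=198. Service 823; fixed 227; total 1050.
{C}: service 1005 + fixed 109 = 1114
{A, B, C}: Milton→A 2·8=16, Upton→C 6·21=126, Kent→B 9·20=180, Calder→C 2·7=14, Norris→A 2·14=28, Vance→A 7·17=119, Orton→B 6·19=114, Quay→B 9·22=198. Service 795; fixed 329; total 1124.
{A}: Milton→A 2·8=16, Upton→A 10·21=210, Kent→A 13·20=260, Calder→A 13·7=91, Norris→A 2·14=28, Vance→A 7·17=119, Orton→A 15·19=285, Quay→A 13·22=286. Service 1295; fixed 102; total 1397.
No other subset beats 1050.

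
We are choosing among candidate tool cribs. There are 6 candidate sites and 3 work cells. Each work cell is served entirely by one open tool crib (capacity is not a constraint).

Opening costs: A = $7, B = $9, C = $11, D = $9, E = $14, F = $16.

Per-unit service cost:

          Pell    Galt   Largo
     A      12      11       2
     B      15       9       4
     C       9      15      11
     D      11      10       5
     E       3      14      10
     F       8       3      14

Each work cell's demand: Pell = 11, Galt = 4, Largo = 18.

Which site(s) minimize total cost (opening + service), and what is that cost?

For any fixed open set, each work cell goes to its cheapest open site; total = fixed + service.
{A, E, F}: Pell→E 3·11=33, Galt→F 3·4=12, Largo→A 2·18=36. Service 81; fixed 37; total 118.
{A, B, E, F}: service 81 + fixed 46 = 127
{A, D, E, F}: service 81 + fixed 46 = 127
{A, B, C, D, E, F}: service 81 + fixed 66 = 147
No other subset beats 118.

Open A, E and F; minimum total cost 118.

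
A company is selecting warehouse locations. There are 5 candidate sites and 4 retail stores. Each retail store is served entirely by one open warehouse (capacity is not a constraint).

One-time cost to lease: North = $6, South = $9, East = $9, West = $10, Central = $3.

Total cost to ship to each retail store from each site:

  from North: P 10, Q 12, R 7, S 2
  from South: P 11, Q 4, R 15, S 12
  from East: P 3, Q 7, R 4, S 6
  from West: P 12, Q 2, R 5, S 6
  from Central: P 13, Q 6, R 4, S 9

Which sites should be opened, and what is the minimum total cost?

Open East only; minimum total cost 29.

For any fixed open set, each retail store goes to its cheapest open site; total = fixed + service.
{East}: P→East 3, Q→East 7, R→East 4, S→East 6. Service 20; fixed 9; total 29.
{North, East}: service 16 + fixed 15 = 31
{North, Central}: P→North 10, Q→Central 6, R→Central 4, S→North 2. Service 22; fixed 9; total 31.
{North, South, East, West, Central}: P→East 3, Q→West 2, R→East 4, S→North 2. Service 11; fixed 37; total 48.
No other subset beats 29.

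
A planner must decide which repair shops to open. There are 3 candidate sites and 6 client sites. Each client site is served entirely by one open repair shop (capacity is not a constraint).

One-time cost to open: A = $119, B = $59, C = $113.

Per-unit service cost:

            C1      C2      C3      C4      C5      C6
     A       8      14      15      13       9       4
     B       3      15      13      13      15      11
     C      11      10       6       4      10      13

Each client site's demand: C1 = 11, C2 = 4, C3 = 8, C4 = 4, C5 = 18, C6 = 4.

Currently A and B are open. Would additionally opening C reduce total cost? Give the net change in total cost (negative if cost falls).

Current service cost with {A, B}: 423.
Adding C: each client site re-picks its cheapest; new service cost 315, saving 108.
Extra fixed cost: 113. Net change = 113 − 108 = 5.
(Totals: 601 → 606.)

No — net change +5 (cost rises by 5).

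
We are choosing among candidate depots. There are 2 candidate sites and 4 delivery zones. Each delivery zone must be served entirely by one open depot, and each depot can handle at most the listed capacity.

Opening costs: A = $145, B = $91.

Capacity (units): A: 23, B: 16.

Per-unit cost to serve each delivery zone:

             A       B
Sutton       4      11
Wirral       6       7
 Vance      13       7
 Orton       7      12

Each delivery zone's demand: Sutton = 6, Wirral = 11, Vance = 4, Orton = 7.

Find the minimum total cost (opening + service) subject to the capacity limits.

Open {A, B}: Sutton→A 4·6=24, Wirral→B 7·11=77, Vance→B 7·4=28, Orton→A 7·7=49.
Loads: A carries 13/23, B carries 15/16. Service 178; fixed 236; total 414.
Next best feasible plan costs 438.

Minimum total cost: 414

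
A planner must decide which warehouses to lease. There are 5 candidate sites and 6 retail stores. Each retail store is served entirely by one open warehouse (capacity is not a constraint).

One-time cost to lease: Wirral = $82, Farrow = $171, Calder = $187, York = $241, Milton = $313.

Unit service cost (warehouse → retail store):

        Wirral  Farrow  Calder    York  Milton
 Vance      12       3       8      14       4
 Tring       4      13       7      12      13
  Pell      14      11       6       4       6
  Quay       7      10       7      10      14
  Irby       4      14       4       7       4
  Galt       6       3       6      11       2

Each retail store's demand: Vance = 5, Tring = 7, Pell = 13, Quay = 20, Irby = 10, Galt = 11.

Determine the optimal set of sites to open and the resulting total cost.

Open Wirral only; minimum total cost 598.

For any fixed open set, each retail store goes to its cheapest open site; total = fixed + service.
{Wirral}: Vance→Wirral 12·5=60, Tring→Wirral 4·7=28, Pell→Wirral 14·13=182, Quay→Wirral 7·20=140, Irby→Wirral 4·10=40, Galt→Wirral 6·11=66. Service 516; fixed 82; total 598.
{Calder}: Vance→Calder 8·5=40, Tring→Calder 7·7=49, Pell→Calder 6·13=78, Quay→Calder 7·20=140, Irby→Calder 4·10=40, Galt→Calder 6·11=66. Service 413; fixed 187; total 600.
{Wirral, Farrow}: Vance→Farrow 3·5=15, Tring→Wirral 4·7=28, Pell→Farrow 11·13=143, Quay→Wirral 7·20=140, Irby→Wirral 4·10=40, Galt→Farrow 3·11=33. Service 399; fixed 253; total 652.
{Wirral, Farrow, Calder, York, Milton}: service 297 + fixed 994 = 1291
No other subset beats 598.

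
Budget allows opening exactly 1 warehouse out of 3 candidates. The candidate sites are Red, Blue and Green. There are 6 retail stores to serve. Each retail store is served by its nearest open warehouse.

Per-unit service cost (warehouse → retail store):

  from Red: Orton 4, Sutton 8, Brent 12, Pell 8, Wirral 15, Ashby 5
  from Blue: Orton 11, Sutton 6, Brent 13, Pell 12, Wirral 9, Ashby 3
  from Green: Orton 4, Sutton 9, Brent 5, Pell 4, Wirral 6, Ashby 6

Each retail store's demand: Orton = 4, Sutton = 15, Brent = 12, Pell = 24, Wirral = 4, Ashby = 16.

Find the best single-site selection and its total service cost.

Choose Green only; total service cost 427.

With exactly 1 open, each retail store uses its cheapest among the chosen.
{Green}: Orton→Green 4·4=16, Sutton→Green 9·15=135, Brent→Green 5·12=60, Pell→Green 4·24=96, Wirral→Green 6·4=24, Ashby→Green 6·16=96. Service cost 427.
{Red}: service cost 612
{Blue}: service cost 662
Among all 3 size-1 choices, {Green} is lowest.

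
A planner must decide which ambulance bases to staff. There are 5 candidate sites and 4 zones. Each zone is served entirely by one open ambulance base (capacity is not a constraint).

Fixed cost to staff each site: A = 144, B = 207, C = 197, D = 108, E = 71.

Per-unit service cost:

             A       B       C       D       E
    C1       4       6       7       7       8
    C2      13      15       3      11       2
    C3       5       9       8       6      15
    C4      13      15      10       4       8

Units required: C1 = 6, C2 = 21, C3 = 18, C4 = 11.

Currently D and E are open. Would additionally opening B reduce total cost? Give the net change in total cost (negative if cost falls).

No — net change +201 (cost rises by 201).

Current service cost with {D, E}: 236.
Adding B: each zone re-picks its cheapest; new service cost 230, saving 6.
Extra fixed cost: 207. Net change = 207 − 6 = 201.
(Totals: 415 → 616.)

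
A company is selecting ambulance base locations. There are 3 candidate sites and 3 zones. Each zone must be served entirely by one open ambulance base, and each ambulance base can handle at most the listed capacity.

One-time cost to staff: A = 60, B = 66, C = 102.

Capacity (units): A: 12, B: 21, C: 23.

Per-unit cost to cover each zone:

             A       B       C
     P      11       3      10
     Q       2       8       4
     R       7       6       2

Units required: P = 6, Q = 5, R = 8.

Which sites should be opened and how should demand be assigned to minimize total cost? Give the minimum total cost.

Open {B}: P→B 3·6=18, Q→B 8·5=40, R→B 6·8=48.
Loads: B carries 19/21. Service 106; fixed 66; total 172.
Next best feasible plan costs 198.

Minimum total cost: 172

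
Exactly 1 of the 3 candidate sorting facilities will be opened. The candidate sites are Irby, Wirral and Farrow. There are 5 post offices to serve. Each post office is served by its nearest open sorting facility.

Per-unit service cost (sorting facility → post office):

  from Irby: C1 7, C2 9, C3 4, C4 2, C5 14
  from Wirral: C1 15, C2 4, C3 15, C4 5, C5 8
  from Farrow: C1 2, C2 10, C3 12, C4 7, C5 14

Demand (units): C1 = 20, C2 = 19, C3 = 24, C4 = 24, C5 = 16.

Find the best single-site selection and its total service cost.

With exactly 1 open, each post office uses its cheapest among the chosen.
{Irby}: C1→Irby 7·20=140, C2→Irby 9·19=171, C3→Irby 4·24=96, C4→Irby 2·24=48, C5→Irby 14·16=224. Service cost 679.
{Farrow}: service cost 910
{Wirral}: service cost 984
Among all 3 size-1 choices, {Irby} is lowest.

Choose Irby only; total service cost 679.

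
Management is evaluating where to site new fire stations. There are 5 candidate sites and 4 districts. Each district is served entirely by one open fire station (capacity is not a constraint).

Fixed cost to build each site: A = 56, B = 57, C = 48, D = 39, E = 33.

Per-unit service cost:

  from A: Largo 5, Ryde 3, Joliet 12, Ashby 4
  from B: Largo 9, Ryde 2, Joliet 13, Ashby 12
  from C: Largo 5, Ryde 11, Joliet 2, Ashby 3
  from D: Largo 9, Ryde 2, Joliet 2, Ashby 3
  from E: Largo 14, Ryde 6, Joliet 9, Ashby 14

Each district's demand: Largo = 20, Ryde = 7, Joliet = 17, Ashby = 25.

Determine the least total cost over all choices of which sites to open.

Minimum total cost: 310

For any fixed open set, each district goes to its cheapest open site; total = fixed + service.
{C, D}: Largo→C 5·20=100, Ryde→D 2·7=14, Joliet→C 2·17=34, Ashby→C 3·25=75. Service 223; fixed 87; total 310.
{A, D}: Largo→A 5·20=100, Ryde→D 2·7=14, Joliet→D 2·17=34, Ashby→D 3·25=75. Service 223; fixed 95; total 318.
{B, C}: service 223 + fixed 105 = 328
{A, B, C, D, E}: service 223 + fixed 233 = 456
No other subset beats 310.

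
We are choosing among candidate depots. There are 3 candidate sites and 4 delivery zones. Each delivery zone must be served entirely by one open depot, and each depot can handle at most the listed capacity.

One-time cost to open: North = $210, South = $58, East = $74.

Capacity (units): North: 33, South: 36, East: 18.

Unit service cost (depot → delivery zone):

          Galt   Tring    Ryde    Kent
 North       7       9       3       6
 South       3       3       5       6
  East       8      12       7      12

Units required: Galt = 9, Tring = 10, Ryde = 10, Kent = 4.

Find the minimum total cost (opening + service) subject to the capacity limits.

Minimum total cost: 189

Open {South}: Galt→South 3·9=27, Tring→South 3·10=30, Ryde→South 5·10=50, Kent→South 6·4=24.
Loads: South carries 33/36. Service 131; fixed 58; total 189.
Next best feasible plan costs 263.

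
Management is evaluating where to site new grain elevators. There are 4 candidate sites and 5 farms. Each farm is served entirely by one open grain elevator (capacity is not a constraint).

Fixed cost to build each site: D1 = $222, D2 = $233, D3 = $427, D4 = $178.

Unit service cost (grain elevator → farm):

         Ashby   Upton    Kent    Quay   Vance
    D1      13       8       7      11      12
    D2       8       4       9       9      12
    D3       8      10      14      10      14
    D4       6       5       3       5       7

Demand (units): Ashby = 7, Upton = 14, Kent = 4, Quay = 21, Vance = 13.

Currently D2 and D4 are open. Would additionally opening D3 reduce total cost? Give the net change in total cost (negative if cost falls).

Current service cost with {D2, D4}: 306.
Adding D3: each farm re-picks its cheapest; new service cost 306, saving 0.
Extra fixed cost: 427. Net change = 427 − 0 = 427.
(Totals: 717 → 1144.)

No — net change +427 (cost rises by 427).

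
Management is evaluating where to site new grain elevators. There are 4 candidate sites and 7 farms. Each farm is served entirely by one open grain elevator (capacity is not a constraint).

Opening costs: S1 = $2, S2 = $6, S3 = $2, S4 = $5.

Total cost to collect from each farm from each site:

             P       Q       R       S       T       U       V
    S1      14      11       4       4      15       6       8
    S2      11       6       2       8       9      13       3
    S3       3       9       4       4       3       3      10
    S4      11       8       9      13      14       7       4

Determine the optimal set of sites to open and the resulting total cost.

For any fixed open set, each farm goes to its cheapest open site; total = fixed + service.
{S2, S3}: P→S3 3, Q→S2 6, R→S2 2, S→S3 4, T→S3 3, U→S3 3, V→S2 3. Service 24; fixed 8; total 32.
{S1, S2, S3}: service 24 + fixed 10 = 34
{S3, S4}: P→S3 3, Q→S4 8, R→S3 4, S→S3 4, T→S3 3, U→S3 3, V→S4 4. Service 29; fixed 7; total 36.
{S1, S2, S3, S4}: service 24 + fixed 15 = 39
No other subset beats 32.

Open S2 and S3; minimum total cost 32.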